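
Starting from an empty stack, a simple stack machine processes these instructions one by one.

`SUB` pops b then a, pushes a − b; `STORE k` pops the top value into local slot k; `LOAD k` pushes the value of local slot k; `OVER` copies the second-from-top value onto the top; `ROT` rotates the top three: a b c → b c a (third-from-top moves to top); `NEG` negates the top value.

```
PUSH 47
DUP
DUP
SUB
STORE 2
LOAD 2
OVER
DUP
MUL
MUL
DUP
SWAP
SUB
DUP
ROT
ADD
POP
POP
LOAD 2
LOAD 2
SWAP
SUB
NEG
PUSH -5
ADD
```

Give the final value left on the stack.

-5

PUSH 47 -> [47]
DUP     -> [47, 47]
DUP     -> [47, 47, 47]
SUB     -> [47, 0]
STORE 2 -> [47]
LOAD 2  -> [47, 0]
OVER    -> [47, 0, 47]
DUP     -> [47, 0, 47, 47]
MUL     -> [47, 0, 2209]
MUL     -> [47, 0]
DUP     -> [47, 0, 0]
SWAP    -> [47, 0, 0]
SUB     -> [47, 0]
DUP     -> [47, 0, 0]
ROT     -> [0, 0, 47]
ADD     -> [0, 47]
POP     -> [0]
POP     -> []
LOAD 2  -> [0]
LOAD 2  -> [0, 0]
SWAP    -> [0, 0]
SUB     -> [0]
NEG     -> [0]
PUSH -5 -> [0, -5]
ADD     -> [-5]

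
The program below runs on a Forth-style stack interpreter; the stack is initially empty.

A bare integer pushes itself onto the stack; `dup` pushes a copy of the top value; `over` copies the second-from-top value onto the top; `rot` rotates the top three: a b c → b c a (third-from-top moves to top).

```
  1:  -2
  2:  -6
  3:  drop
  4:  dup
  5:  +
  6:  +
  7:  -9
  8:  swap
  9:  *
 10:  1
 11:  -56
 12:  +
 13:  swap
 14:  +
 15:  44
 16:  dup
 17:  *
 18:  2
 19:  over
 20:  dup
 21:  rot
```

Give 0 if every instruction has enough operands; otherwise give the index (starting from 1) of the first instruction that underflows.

6

-2    -2
-6    -2 -6
drop  -2
dup   -2 -2
+     -4
+  — needs 2 operands, stack has 1 → underflow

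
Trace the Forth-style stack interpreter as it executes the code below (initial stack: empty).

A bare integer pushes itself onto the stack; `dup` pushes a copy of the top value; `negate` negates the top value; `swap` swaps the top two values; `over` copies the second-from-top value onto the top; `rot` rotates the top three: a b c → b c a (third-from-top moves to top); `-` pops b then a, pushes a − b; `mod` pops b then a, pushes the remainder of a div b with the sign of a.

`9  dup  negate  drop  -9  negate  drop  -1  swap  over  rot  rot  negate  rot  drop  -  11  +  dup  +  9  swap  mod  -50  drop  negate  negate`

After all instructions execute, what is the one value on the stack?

9       [9]
dup     [9, 9]
negate  [9, -9]
drop    [9]
-9      [9, -9]
negate  [9, 9]
drop    [9]
-1      [9, -1]
swap    [-1, 9]
over    [-1, 9, -1]
rot     [9, -1, -1]
rot     [-1, -1, 9]
negate  [-1, -1, -9]
rot     [-1, -9, -1]
drop    [-1, -9]
-       [8]
11      [8, 11]
+       [19]
dup     [19, 19]
+       [38]
9       [38, 9]
swap    [9, 38]
mod     [9]
-50     [9, -50]
drop    [9]
negate  [-9]
negate  [9]

9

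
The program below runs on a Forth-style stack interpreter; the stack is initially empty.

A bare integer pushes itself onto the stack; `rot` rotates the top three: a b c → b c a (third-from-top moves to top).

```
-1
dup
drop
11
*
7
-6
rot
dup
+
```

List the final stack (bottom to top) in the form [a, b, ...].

[7, -6, -22]

-1    [-1]
dup   [-1, -1]
drop  [-1]
11    [-1, 11]
*     [-11]
7     [-11, 7]
-6    [-11, 7, -6]
rot   [7, -6, -11]
dup   [7, -6, -11, -11]
+     [7, -6, -22]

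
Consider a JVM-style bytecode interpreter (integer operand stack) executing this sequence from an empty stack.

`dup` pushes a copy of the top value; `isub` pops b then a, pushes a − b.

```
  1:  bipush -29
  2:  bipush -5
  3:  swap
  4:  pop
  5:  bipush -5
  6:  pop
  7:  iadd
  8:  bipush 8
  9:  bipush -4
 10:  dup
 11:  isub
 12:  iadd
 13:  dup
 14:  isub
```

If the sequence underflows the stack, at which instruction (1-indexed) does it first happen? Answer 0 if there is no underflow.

7

bipush -29 → -29
bipush -5  → -29 -5
swap       → -5 -29
pop        → -5
bipush -5  → -5 -5
pop        → -5
iadd  — needs 2 operands, stack has 1 → underflow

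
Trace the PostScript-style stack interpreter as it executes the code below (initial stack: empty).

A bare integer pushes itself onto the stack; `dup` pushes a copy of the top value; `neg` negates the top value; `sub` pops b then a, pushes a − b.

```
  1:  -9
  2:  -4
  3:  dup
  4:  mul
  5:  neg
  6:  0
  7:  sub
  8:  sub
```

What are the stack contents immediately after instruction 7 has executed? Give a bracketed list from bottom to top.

[-9, -16]

-9  : [-9]
-4  : [-9, -4]
dup : [-9, -4, -4]
mul : [-9, 16]
neg : [-9, -16]
0   : [-9, -16, 0]
sub : [-9, -16]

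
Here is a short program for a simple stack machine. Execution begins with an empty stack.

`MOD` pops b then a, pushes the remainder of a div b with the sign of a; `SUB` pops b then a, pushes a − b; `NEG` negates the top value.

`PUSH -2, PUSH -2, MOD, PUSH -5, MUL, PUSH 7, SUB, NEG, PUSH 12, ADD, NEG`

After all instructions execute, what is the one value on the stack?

PUSH -2 → -2
PUSH -2 → -2 -2
MOD     → 0
PUSH -5 → 0 -5
MUL     → 0
PUSH 7  → 0 7
SUB     → -7
NEG     → 7
PUSH 12 → 7 12
ADD     → 19
NEG     → -19

-19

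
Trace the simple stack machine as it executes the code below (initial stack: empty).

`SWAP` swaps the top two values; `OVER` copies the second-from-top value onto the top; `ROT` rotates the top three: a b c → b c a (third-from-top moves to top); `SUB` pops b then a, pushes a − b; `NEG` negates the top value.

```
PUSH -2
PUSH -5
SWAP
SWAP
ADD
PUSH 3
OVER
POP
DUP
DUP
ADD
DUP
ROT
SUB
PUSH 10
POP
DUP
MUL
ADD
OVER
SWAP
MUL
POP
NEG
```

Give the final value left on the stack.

PUSH -2 : -2
PUSH -5 : -2 -5
SWAP    : -5 -2
SWAP    : -2 -5
ADD     : -7
PUSH 3  : -7 3
OVER    : -7 3 -7
POP     : -7 3
DUP     : -7 3 3
DUP     : -7 3 3 3
ADD     : -7 3 6
DUP     : -7 3 6 6
ROT     : -7 6 6 3
SUB     : -7 6 3
PUSH 10 : -7 6 3 10
POP     : -7 6 3
DUP     : -7 6 3 3
MUL     : -7 6 9
ADD     : -7 15
OVER    : -7 15 -7
SWAP    : -7 -7 15
MUL     : -7 -105
POP     : -7
NEG     : 7

7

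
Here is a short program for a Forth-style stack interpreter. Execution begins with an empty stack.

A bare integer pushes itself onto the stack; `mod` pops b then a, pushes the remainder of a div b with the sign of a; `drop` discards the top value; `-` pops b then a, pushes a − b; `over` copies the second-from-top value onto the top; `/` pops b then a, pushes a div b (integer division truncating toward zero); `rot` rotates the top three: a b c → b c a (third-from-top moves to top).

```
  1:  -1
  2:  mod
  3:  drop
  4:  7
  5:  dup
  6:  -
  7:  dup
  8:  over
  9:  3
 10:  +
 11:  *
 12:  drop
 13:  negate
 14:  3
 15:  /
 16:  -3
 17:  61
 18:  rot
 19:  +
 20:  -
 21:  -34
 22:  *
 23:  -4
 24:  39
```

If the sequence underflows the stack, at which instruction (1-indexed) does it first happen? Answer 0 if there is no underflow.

-1 : -1
mod  — needs 2 operands, stack has 1 → underflow

2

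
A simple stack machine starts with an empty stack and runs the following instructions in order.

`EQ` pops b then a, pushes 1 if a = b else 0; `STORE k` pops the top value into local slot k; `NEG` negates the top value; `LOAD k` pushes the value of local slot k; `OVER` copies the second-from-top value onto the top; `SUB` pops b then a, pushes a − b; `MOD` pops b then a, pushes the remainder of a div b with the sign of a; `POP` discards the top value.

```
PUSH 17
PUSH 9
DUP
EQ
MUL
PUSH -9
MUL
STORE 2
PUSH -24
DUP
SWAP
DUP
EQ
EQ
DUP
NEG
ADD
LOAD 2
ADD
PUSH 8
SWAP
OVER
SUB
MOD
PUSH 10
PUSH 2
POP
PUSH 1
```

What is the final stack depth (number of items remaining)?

PUSH 17  → 17
PUSH 9   → 17 9
DUP      → 17 9 9
EQ       → 17 1
MUL      → 17
PUSH -9  → 17 -9
MUL      → -153
STORE 2  → (empty)
PUSH -24 → -24
DUP      → -24 -24
SWAP     → -24 -24
DUP      → -24 -24 -24
EQ       → -24 1
EQ       → 0
DUP      → 0 0
NEG      → 0 0
ADD      → 0
LOAD 2   → 0 -153
ADD      → -153
PUSH 8   → -153 8
SWAP     → 8 -153
OVER     → 8 -153 8
SUB      → 8 -161
MOD      → 8
PUSH 10  → 8 10
PUSH 2   → 8 10 2
POP      → 8 10
PUSH 1   → 8 10 1

3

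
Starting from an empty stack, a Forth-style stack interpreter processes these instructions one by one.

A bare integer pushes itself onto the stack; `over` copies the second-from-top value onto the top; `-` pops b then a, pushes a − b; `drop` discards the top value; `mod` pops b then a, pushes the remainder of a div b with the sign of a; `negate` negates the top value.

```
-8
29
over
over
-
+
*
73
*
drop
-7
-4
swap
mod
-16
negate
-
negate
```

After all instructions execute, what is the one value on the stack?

20

-8     → [-8]
29     → [-8, 29]
over   → [-8, 29, -8]
over   → [-8, 29, -8, 29]
-      → [-8, 29, -37]
+      → [-8, -8]
*      → [64]
73     → [64, 73]
*      → [4672]
drop   → []
-7     → [-7]
-4     → [-7, -4]
swap   → [-4, -7]
mod    → [-4]
-16    → [-4, -16]
negate → [-4, 16]
-      → [-20]
negate → [20]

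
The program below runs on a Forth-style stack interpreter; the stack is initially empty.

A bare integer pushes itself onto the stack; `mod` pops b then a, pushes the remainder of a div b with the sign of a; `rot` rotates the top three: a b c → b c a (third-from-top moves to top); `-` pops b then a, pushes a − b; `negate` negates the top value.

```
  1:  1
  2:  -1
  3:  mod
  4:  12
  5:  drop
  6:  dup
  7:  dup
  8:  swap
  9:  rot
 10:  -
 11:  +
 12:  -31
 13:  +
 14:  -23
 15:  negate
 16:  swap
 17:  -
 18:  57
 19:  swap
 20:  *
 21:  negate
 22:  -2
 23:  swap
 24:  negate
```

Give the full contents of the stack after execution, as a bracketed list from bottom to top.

1      → [1]
-1     → [1, -1]
mod    → [0]
12     → [0, 12]
drop   → [0]
dup    → [0, 0]
dup    → [0, 0, 0]
swap   → [0, 0, 0]
rot    → [0, 0, 0]
-      → [0, 0]
+      → [0]
-31    → [0, -31]
+      → [-31]
-23    → [-31, -23]
negate → [-31, 23]
swap   → [23, -31]
-      → [54]
57     → [54, 57]
swap   → [57, 54]
*      → [3078]
negate → [-3078]
-2     → [-3078, -2]
swap   → [-2, -3078]
negate → [-2, 3078]

[-2, 3078]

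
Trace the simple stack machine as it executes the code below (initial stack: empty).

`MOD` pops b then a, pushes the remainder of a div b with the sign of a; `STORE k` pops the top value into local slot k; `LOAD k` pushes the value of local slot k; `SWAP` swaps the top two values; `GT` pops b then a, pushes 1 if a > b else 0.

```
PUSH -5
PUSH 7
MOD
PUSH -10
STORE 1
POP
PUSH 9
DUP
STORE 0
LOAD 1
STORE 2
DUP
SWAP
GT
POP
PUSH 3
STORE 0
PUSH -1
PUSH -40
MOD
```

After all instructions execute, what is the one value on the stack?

-1

PUSH -5  : [-5]
PUSH 7   : [-5, 7]
MOD      : [-5]
PUSH -10 : [-5, -10]
STORE 1  : [-5]
POP      : []
PUSH 9   : [9]
DUP      : [9, 9]
STORE 0  : [9]
LOAD 1   : [9, -10]
STORE 2  : [9]
DUP      : [9, 9]
SWAP     : [9, 9]
GT       : [0]
POP      : []
PUSH 3   : [3]
STORE 0  : []
PUSH -1  : [-1]
PUSH -40 : [-1, -40]
MOD      : [-1]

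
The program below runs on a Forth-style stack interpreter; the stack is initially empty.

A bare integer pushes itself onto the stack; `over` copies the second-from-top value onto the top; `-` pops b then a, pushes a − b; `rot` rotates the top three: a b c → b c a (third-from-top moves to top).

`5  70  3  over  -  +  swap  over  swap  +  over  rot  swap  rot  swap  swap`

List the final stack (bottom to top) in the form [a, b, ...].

[3, 3, 8]

5    -> [5]
70   -> [5, 70]
3    -> [5, 70, 3]
over -> [5, 70, 3, 70]
-    -> [5, 70, -67]
+    -> [5, 3]
swap -> [3, 5]
over -> [3, 5, 3]
swap -> [3, 3, 5]
+    -> [3, 8]
over -> [3, 8, 3]
rot  -> [8, 3, 3]
swap -> [8, 3, 3]
rot  -> [3, 3, 8]
swap -> [3, 8, 3]
swap -> [3, 3, 8]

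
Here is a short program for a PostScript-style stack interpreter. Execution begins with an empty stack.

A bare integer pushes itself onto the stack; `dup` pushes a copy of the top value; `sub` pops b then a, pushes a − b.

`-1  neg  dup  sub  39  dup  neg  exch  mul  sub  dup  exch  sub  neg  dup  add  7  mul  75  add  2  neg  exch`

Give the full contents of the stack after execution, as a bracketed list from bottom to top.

-1   → [-1]
neg  → [1]
dup  → [1, 1]
sub  → [0]
39   → [0, 39]
dup  → [0, 39, 39]
neg  → [0, 39, -39]
exch → [0, -39, 39]
mul  → [0, -1521]
sub  → [1521]
dup  → [1521, 1521]
exch → [1521, 1521]
sub  → [0]
neg  → [0]
dup  → [0, 0]
add  → [0]
7    → [0, 7]
mul  → [0]
75   → [0, 75]
add  → [75]
2    → [75, 2]
neg  → [75, -2]
exch → [-2, 75]

[-2, 75]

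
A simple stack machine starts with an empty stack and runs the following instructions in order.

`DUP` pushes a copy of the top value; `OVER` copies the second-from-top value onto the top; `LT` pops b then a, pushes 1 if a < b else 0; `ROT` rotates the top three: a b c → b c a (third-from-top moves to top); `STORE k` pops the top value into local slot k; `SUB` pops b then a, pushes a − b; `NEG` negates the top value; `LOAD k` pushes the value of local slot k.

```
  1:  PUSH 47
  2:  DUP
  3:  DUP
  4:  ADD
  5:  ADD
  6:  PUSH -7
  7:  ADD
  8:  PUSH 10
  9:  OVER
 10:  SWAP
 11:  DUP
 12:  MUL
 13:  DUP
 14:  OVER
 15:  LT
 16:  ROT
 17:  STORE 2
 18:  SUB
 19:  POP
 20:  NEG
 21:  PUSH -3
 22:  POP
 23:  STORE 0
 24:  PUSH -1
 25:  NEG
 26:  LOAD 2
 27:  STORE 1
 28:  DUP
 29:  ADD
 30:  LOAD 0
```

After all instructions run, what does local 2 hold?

PUSH 47 → [47]
DUP     → [47, 47]
DUP     → [47, 47, 47]
ADD     → [47, 94]
ADD     → [141]
PUSH -7 → [141, -7]
ADD     → [134]
PUSH 10 → [134, 10]
OVER    → [134, 10, 134]
SWAP    → [134, 134, 10]
DUP     → [134, 134, 10, 10]
MUL     → [134, 134, 100]
DUP     → [134, 134, 100, 100]
OVER    → [134, 134, 100, 100, 100]
LT      → [134, 134, 100, 0]
ROT     → [134, 100, 0, 134]
STORE 2 → [134, 100, 0]
SUB     → [134, 100]
POP     → [134]
NEG     → [-134]
PUSH -3 → [-134, -3]
POP     → [-134]
STORE 0 → []
PUSH -1 → [-1]
NEG     → [1]
LOAD 2  → [1, 134]
STORE 1 → [1]
DUP     → [1, 1]
ADD     → [2]
LOAD 0  → [2, -134]

134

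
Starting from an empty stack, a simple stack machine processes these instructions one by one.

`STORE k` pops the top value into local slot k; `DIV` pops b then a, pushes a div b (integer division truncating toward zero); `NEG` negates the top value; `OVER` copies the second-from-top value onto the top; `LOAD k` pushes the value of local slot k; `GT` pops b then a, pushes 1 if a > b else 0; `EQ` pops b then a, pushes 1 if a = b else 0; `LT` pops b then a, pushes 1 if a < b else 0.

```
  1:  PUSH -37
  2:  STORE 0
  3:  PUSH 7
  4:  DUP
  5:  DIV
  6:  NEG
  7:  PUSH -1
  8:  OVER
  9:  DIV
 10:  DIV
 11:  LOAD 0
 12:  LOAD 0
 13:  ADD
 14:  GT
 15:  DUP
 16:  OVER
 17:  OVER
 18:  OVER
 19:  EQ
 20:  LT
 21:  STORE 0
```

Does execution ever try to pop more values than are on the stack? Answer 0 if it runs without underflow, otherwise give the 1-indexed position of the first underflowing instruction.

0

PUSH -37 : -37
STORE 0  : (empty)
PUSH 7   : 7
DUP      : 7 7
DIV      : 1
NEG      : -1
PUSH -1  : -1 -1
OVER     : -1 -1 -1
DIV      : -1 1
DIV      : -1
LOAD 0   : -1 -37
LOAD 0   : -1 -37 -37
ADD      : -1 -74
GT       : 1
DUP      : 1 1
OVER     : 1 1 1
OVER     : 1 1 1 1
OVER     : 1 1 1 1 1
EQ       : 1 1 1 1
LT       : 1 1 0
STORE 0  : 1 1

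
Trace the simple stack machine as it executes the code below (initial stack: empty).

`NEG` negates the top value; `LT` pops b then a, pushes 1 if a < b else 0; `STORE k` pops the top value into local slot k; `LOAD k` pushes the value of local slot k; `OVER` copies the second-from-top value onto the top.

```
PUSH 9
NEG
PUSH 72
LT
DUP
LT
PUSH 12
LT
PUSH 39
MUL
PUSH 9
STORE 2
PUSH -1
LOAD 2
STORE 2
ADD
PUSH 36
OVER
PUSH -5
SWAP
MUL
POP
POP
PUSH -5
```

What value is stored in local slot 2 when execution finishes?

PUSH 9  : [9]
NEG     : [-9]
PUSH 72 : [-9, 72]
LT      : [1]
DUP     : [1, 1]
LT      : [0]
PUSH 12 : [0, 12]
LT      : [1]
PUSH 39 : [1, 39]
MUL     : [39]
PUSH 9  : [39, 9]
STORE 2 : [39]
PUSH -1 : [39, -1]
LOAD 2  : [39, -1, 9]
STORE 2 : [39, -1]
ADD     : [38]
PUSH 36 : [38, 36]
OVER    : [38, 36, 38]
PUSH -5 : [38, 36, 38, -5]
SWAP    : [38, 36, -5, 38]
MUL     : [38, 36, -190]
POP     : [38, 36]
POP     : [38]
PUSH -5 : [38, -5]

9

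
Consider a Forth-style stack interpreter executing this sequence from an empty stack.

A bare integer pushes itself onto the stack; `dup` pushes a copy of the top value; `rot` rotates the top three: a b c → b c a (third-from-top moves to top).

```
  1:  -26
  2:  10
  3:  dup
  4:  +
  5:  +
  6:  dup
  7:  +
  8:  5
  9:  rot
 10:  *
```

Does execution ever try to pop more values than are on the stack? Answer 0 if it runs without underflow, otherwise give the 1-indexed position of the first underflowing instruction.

9

-26 -> -26
10  -> -26 10
dup -> -26 10 10
+   -> -26 20
+   -> -6
dup -> -6 -6
+   -> -12
5   -> -12 5
rot  — needs 3 operands, stack has 2 → underflow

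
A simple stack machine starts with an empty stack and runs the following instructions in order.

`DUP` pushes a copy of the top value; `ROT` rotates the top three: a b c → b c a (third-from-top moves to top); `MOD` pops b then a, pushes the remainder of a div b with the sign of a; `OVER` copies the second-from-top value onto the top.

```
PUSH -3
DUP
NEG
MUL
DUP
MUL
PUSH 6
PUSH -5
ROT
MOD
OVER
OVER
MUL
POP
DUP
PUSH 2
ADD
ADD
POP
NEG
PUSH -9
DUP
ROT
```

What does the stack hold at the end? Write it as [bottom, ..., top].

PUSH -3 -> [-3]
DUP     -> [-3, -3]
NEG     -> [-3, 3]
MUL     -> [-9]
DUP     -> [-9, -9]
MUL     -> [81]
PUSH 6  -> [81, 6]
PUSH -5 -> [81, 6, -5]
ROT     -> [6, -5, 81]
MOD     -> [6, -5]
OVER    -> [6, -5, 6]
OVER    -> [6, -5, 6, -5]
MUL     -> [6, -5, -30]
POP     -> [6, -5]
DUP     -> [6, -5, -5]
PUSH 2  -> [6, -5, -5, 2]
ADD     -> [6, -5, -3]
ADD     -> [6, -8]
POP     -> [6]
NEG     -> [-6]
PUSH -9 -> [-6, -9]
DUP     -> [-6, -9, -9]
ROT     -> [-9, -9, -6]

[-9, -9, -6]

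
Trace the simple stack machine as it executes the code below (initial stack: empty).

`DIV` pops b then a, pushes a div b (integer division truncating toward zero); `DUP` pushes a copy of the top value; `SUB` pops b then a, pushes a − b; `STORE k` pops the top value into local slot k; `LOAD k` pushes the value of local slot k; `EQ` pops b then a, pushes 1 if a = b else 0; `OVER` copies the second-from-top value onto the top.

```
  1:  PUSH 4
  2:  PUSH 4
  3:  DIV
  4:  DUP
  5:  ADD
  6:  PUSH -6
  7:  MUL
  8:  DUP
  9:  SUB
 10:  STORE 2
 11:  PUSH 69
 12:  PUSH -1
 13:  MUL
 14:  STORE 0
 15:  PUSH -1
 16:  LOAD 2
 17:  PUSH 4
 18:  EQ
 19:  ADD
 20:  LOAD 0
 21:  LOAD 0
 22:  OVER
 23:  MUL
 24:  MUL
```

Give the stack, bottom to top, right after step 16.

[-1, 0]

PUSH 4  → 4
PUSH 4  → 4 4
DIV     → 1
DUP     → 1 1
ADD     → 2
PUSH -6 → 2 -6
MUL     → -12
DUP     → -12 -12
SUB     → 0
STORE 2 → (empty)
PUSH 69 → 69
PUSH -1 → 69 -1
MUL     → -69
STORE 0 → (empty)
PUSH -1 → -1
LOAD 2  → -1 0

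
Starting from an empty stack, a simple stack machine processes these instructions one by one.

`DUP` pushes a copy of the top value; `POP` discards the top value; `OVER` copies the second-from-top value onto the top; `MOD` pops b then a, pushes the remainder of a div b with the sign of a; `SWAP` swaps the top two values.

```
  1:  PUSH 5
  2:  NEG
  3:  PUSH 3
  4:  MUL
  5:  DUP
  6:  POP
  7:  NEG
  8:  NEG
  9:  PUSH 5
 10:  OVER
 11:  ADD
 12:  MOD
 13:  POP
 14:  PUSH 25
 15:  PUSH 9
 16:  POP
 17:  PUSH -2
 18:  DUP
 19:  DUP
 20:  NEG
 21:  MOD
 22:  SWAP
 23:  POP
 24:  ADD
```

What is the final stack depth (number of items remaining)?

1

PUSH 5   5
NEG      -5
PUSH 3   -5 3
MUL      -15
DUP      -15 -15
POP      -15
NEG      15
NEG      -15
PUSH 5   -15 5
OVER     -15 5 -15
ADD      -15 -10
MOD      -5
POP      (empty)
PUSH 25  25
PUSH 9   25 9
POP      25
PUSH -2  25 -2
DUP      25 -2 -2
DUP      25 -2 -2 -2
NEG      25 -2 -2 2
MOD      25 -2 0
SWAP     25 0 -2
POP      25 0
ADD      25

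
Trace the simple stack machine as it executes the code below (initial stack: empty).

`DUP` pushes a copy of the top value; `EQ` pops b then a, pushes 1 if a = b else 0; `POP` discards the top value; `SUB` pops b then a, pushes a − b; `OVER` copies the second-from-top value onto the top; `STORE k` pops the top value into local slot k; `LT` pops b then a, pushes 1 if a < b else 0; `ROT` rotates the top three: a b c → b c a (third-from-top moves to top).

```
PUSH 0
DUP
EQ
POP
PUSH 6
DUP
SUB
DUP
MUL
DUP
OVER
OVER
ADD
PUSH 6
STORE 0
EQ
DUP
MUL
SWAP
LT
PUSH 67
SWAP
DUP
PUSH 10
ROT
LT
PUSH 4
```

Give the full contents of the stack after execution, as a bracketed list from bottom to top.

[67, 0, 0, 4]

PUSH 0  : 0
DUP     : 0 0
EQ      : 1
POP     : (empty)
PUSH 6  : 6
DUP     : 6 6
SUB     : 0
DUP     : 0 0
MUL     : 0
DUP     : 0 0
OVER    : 0 0 0
OVER    : 0 0 0 0
ADD     : 0 0 0
PUSH 6  : 0 0 0 6
STORE 0 : 0 0 0
EQ      : 0 1
DUP     : 0 1 1
MUL     : 0 1
SWAP    : 1 0
LT      : 0
PUSH 67 : 0 67
SWAP    : 67 0
DUP     : 67 0 0
PUSH 10 : 67 0 0 10
ROT     : 67 0 10 0
LT      : 67 0 0
PUSH 4  : 67 0 0 4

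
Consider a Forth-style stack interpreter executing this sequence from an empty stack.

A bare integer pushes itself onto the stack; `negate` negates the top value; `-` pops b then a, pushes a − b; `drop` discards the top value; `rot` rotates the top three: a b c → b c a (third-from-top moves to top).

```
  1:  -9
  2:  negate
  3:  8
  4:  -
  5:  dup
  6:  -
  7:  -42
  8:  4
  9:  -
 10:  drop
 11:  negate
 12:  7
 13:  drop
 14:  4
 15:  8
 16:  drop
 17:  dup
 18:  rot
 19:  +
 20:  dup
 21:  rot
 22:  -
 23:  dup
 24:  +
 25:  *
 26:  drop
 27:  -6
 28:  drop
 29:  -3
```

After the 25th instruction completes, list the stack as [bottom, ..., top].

-9     -> [-9]
negate -> [9]
8      -> [9, 8]
-      -> [1]
dup    -> [1, 1]
-      -> [0]
-42    -> [0, -42]
4      -> [0, -42, 4]
-      -> [0, -46]
drop   -> [0]
negate -> [0]
7      -> [0, 7]
drop   -> [0]
4      -> [0, 4]
8      -> [0, 4, 8]
drop   -> [0, 4]
dup    -> [0, 4, 4]
rot    -> [4, 4, 0]
+      -> [4, 4]
dup    -> [4, 4, 4]
rot    -> [4, 4, 4]
-      -> [4, 0]
dup    -> [4, 0, 0]
+      -> [4, 0]
*      -> [0]

[0]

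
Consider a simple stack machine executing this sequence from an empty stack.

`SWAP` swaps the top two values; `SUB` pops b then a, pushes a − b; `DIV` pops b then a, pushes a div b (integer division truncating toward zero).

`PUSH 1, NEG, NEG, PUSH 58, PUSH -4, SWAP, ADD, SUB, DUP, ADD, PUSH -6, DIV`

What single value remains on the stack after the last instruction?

17

PUSH 1   [1]
NEG      [-1]
NEG      [1]
PUSH 58  [1, 58]
PUSH -4  [1, 58, -4]
SWAP     [1, -4, 58]
ADD      [1, 54]
SUB      [-53]
DUP      [-53, -53]
ADD      [-106]
PUSH -6  [-106, -6]
DIV      [17]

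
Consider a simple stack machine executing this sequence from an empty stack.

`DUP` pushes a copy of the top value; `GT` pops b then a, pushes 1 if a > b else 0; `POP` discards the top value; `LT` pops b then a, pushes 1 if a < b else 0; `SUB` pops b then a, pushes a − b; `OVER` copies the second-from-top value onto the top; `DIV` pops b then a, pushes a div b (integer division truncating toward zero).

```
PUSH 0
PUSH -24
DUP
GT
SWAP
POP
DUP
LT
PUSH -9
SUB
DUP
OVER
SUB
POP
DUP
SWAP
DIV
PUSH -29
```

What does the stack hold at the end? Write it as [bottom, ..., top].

PUSH 0   -> [0]
PUSH -24 -> [0, -24]
DUP      -> [0, -24, -24]
GT       -> [0, 0]
SWAP     -> [0, 0]
POP      -> [0]
DUP      -> [0, 0]
LT       -> [0]
PUSH -9  -> [0, -9]
SUB      -> [9]
DUP      -> [9, 9]
OVER     -> [9, 9, 9]
SUB      -> [9, 0]
POP      -> [9]
DUP      -> [9, 9]
SWAP     -> [9, 9]
DIV      -> [1]
PUSH -29 -> [1, -29]

[1, -29]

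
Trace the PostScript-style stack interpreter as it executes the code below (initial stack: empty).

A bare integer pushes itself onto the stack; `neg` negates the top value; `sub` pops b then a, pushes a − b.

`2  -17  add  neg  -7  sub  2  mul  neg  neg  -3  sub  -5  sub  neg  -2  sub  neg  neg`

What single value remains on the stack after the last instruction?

2   : [2]
-17 : [2, -17]
add : [-15]
neg : [15]
-7  : [15, -7]
sub : [22]
2   : [22, 2]
mul : [44]
neg : [-44]
neg : [44]
-3  : [44, -3]
sub : [47]
-5  : [47, -5]
sub : [52]
neg : [-52]
-2  : [-52, -2]
sub : [-50]
neg : [50]
neg : [-50]

-50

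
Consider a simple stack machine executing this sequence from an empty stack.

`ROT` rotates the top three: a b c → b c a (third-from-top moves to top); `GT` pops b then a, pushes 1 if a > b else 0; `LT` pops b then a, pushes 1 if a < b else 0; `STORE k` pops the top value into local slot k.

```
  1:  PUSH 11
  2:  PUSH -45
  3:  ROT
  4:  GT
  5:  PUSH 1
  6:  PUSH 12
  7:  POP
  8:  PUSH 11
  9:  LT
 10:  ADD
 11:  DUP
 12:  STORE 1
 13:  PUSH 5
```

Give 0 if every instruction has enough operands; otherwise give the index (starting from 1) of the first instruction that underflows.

PUSH 11   [11]
PUSH -45  [11, -45]
ROT  — needs 3 operands, stack has 2 → underflow

3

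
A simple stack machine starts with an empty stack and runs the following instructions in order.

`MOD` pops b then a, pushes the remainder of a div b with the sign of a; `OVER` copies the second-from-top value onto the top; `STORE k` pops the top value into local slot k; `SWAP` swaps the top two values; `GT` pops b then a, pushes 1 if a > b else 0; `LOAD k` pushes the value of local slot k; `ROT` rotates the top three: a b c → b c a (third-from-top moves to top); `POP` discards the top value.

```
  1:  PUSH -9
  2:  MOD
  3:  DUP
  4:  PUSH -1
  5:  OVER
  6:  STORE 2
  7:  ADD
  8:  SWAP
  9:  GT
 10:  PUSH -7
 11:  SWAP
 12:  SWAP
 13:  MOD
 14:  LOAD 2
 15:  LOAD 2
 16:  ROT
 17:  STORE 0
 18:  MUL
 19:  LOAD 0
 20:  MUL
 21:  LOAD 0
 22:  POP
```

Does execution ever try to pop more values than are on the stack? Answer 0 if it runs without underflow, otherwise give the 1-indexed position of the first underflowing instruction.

2

PUSH -9 -> -9
MOD  — needs 2 operands, stack has 1 → underflow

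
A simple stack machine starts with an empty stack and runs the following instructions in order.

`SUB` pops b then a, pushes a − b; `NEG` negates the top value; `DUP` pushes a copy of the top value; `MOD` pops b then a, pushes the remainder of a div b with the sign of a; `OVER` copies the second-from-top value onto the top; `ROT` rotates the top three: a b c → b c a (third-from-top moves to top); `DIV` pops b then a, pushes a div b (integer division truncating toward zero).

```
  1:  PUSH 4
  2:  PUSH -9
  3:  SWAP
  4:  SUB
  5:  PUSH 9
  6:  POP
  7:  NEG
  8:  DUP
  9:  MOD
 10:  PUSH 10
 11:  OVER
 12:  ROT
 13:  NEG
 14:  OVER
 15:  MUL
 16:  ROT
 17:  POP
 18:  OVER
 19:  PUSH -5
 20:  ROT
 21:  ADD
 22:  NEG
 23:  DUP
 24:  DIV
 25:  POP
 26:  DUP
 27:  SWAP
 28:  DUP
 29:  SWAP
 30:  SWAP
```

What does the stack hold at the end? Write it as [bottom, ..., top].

PUSH 4   4
PUSH -9  4 -9
SWAP     -9 4
SUB      -13
PUSH 9   -13 9
POP      -13
NEG      13
DUP      13 13
MOD      0
PUSH 10  0 10
OVER     0 10 0
ROT      10 0 0
NEG      10 0 0
OVER     10 0 0 0
MUL      10 0 0
ROT      0 0 10
POP      0 0
OVER     0 0 0
PUSH -5  0 0 0 -5
ROT      0 0 -5 0
ADD      0 0 -5
NEG      0 0 5
DUP      0 0 5 5
DIV      0 0 1
POP      0 0
DUP      0 0 0
SWAP     0 0 0
DUP      0 0 0 0
SWAP     0 0 0 0
SWAP     0 0 0 0

[0, 0, 0, 0]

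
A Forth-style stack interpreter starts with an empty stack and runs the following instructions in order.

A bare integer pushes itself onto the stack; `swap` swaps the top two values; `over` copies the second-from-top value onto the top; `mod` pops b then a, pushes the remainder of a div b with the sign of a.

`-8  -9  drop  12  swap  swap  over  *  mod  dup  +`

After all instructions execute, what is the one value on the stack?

-16

-8   → -8
-9   → -8 -9
drop → -8
12   → -8 12
swap → 12 -8
swap → -8 12
over → -8 12 -8
*    → -8 -96
mod  → -8
dup  → -8 -8
+    → -16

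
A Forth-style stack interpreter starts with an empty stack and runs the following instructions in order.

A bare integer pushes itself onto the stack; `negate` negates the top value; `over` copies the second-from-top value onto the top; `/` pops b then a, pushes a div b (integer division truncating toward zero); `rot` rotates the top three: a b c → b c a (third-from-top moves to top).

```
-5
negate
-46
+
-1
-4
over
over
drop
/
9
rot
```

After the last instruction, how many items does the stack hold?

-5      [-5]
negate  [5]
-46     [5, -46]
+       [-41]
-1      [-41, -1]
-4      [-41, -1, -4]
over    [-41, -1, -4, -1]
over    [-41, -1, -4, -1, -4]
drop    [-41, -1, -4, -1]
/       [-41, -1, 4]
9       [-41, -1, 4, 9]
rot     [-41, 4, 9, -1]

4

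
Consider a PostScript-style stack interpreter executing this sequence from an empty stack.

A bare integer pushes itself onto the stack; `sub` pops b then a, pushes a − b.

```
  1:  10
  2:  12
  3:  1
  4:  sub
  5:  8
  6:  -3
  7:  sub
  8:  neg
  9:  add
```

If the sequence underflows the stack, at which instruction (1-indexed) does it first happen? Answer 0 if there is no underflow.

10  -> [10]
12  -> [10, 12]
1   -> [10, 12, 1]
sub -> [10, 11]
8   -> [10, 11, 8]
-3  -> [10, 11, 8, -3]
sub -> [10, 11, 11]
neg -> [10, 11, -11]
add -> [10, 0]

0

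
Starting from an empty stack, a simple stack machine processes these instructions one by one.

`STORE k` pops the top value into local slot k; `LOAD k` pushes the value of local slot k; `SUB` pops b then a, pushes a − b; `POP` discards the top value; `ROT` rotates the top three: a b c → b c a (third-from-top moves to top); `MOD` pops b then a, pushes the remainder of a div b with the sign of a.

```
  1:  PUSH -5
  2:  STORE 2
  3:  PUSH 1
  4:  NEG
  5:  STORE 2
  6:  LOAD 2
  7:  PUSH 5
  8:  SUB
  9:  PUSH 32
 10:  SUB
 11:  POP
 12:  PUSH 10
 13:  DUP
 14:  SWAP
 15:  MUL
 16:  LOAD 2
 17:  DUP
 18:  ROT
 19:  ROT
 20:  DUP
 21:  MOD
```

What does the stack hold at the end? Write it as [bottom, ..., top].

[-1, 100, 0]

PUSH -5 → [-5]
STORE 2 → []
PUSH 1  → [1]
NEG     → [-1]
STORE 2 → []
LOAD 2  → [-1]
PUSH 5  → [-1, 5]
SUB     → [-6]
PUSH 32 → [-6, 32]
SUB     → [-38]
POP     → []
PUSH 10 → [10]
DUP     → [10, 10]
SWAP    → [10, 10]
MUL     → [100]
LOAD 2  → [100, -1]
DUP     → [100, -1, -1]
ROT     → [-1, -1, 100]
ROT     → [-1, 100, -1]
DUP     → [-1, 100, -1, -1]
MOD     → [-1, 100, 0]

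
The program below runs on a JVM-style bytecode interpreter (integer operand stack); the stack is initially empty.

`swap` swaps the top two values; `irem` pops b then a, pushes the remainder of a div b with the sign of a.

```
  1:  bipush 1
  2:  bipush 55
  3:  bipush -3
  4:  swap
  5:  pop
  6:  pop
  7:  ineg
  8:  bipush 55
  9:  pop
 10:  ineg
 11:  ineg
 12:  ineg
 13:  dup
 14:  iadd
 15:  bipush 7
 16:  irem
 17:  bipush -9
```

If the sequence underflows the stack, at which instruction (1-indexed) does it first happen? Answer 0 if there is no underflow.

bipush 1  : [1]
bipush 55 : [1, 55]
bipush -3 : [1, 55, -3]
swap      : [1, -3, 55]
pop       : [1, -3]
pop       : [1]
ineg      : [-1]
bipush 55 : [-1, 55]
pop       : [-1]
ineg      : [1]
ineg      : [-1]
ineg      : [1]
dup       : [1, 1]
iadd      : [2]
bipush 7  : [2, 7]
irem      : [2]
bipush -9 : [2, -9]

0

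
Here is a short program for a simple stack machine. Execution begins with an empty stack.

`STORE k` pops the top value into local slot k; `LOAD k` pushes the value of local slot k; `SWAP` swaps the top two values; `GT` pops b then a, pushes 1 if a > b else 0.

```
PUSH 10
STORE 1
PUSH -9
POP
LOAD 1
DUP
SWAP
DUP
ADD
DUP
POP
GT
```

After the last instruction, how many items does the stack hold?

1

PUSH 10  10
STORE 1  (empty)
PUSH -9  -9
POP      (empty)
LOAD 1   10
DUP      10 10
SWAP     10 10
DUP      10 10 10
ADD      10 20
DUP      10 20 20
POP      10 20
GT       0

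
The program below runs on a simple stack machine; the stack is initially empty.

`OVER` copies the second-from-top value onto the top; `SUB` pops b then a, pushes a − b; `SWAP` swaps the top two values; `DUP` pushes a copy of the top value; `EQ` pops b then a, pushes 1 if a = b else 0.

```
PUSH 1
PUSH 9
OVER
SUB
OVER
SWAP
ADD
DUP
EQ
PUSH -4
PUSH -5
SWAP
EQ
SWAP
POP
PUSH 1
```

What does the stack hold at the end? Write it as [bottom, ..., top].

[1, 0, 1]

PUSH 1   [1]
PUSH 9   [1, 9]
OVER     [1, 9, 1]
SUB      [1, 8]
OVER     [1, 8, 1]
SWAP     [1, 1, 8]
ADD      [1, 9]
DUP      [1, 9, 9]
EQ       [1, 1]
PUSH -4  [1, 1, -4]
PUSH -5  [1, 1, -4, -5]
SWAP     [1, 1, -5, -4]
EQ       [1, 1, 0]
SWAP     [1, 0, 1]
POP      [1, 0]
PUSH 1   [1, 0, 1]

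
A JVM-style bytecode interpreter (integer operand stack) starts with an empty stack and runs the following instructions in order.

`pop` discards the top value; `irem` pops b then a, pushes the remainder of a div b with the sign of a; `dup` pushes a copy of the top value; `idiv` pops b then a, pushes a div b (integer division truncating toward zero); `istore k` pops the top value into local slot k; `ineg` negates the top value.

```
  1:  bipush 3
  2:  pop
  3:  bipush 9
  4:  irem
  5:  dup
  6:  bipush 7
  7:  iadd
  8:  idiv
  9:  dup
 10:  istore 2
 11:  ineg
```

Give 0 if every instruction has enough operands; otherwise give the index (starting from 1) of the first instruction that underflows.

bipush 3 → 3
pop      → (empty)
bipush 9 → 9
irem  — needs 2 operands, stack has 1 → underflow

4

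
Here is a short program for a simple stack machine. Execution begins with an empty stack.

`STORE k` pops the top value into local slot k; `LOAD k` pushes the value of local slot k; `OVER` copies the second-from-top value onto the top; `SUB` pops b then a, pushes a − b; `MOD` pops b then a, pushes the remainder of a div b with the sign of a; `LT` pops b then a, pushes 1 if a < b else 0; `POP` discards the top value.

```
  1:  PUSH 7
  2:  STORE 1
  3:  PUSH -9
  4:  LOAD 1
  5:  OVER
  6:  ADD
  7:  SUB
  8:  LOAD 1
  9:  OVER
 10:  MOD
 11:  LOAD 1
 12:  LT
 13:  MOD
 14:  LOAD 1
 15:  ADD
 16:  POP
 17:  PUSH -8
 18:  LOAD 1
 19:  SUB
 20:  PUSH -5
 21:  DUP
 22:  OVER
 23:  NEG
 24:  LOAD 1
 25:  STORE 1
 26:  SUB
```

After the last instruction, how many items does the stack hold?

PUSH 7   7
STORE 1  (empty)
PUSH -9  -9
LOAD 1   -9 7
OVER     -9 7 -9
ADD      -9 -2
SUB      -7
LOAD 1   -7 7
OVER     -7 7 -7
MOD      -7 0
LOAD 1   -7 0 7
LT       -7 1
MOD      0
LOAD 1   0 7
ADD      7
POP      (empty)
PUSH -8  -8
LOAD 1   -8 7
SUB      -15
PUSH -5  -15 -5
DUP      -15 -5 -5
OVER     -15 -5 -5 -5
NEG      -15 -5 -5 5
LOAD 1   -15 -5 -5 5 7
STORE 1  -15 -5 -5 5
SUB      -15 -5 -10

3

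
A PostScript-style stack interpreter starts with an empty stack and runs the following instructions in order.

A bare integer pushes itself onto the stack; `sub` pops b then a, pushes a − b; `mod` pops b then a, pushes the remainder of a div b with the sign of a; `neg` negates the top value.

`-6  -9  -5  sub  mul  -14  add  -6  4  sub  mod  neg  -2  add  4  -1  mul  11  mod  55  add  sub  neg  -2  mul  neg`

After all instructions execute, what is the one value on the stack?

-6   -6
-9   -6 -9
-5   -6 -9 -5
sub  -6 -4
mul  24
-14  24 -14
add  10
-6   10 -6
4    10 -6 4
sub  10 -10
mod  0
neg  0
-2   0 -2
add  -2
4    -2 4
-1   -2 4 -1
mul  -2 -4
11   -2 -4 11
mod  -2 -4
55   -2 -4 55
add  -2 51
sub  -53
neg  53
-2   53 -2
mul  -106
neg  106

106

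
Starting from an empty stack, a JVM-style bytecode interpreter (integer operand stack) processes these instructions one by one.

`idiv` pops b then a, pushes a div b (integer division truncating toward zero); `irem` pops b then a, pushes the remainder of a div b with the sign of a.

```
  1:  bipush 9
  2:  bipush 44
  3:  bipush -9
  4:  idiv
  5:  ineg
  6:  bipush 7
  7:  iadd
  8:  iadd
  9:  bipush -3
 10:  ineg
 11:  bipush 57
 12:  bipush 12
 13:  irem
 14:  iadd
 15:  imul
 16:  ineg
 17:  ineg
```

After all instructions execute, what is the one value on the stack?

240

bipush 9  → 9
bipush 44 → 9 44
bipush -9 → 9 44 -9
idiv      → 9 -4
ineg      → 9 4
bipush 7  → 9 4 7
iadd      → 9 11
iadd      → 20
bipush -3 → 20 -3
ineg      → 20 3
bipush 57 → 20 3 57
bipush 12 → 20 3 57 12
irem      → 20 3 9
iadd      → 20 12
imul      → 240
ineg      → -240
ineg      → 240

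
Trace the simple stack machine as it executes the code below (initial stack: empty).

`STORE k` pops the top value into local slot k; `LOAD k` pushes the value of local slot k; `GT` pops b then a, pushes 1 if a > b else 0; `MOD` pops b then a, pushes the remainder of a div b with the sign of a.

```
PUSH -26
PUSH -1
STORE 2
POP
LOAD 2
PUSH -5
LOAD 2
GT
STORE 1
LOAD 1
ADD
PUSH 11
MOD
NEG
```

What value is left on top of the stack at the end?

1

PUSH -26 : -26
PUSH -1  : -26 -1
STORE 2  : -26
POP      : (empty)
LOAD 2   : -1
PUSH -5  : -1 -5
LOAD 2   : -1 -5 -1
GT       : -1 0
STORE 1  : -1
LOAD 1   : -1 0
ADD      : -1
PUSH 11  : -1 11
MOD      : -1
NEG      : 1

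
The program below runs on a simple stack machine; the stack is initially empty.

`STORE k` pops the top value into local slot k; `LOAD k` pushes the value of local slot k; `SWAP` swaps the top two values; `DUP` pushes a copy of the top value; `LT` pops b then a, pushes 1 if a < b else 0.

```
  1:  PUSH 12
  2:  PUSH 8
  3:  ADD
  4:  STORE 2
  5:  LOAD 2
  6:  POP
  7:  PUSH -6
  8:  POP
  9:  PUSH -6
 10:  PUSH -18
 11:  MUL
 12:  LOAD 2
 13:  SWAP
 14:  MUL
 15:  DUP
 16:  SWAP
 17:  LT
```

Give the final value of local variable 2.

PUSH 12  -> 12
PUSH 8   -> 12 8
ADD      -> 20
STORE 2  -> (empty)
LOAD 2   -> 20
POP      -> (empty)
PUSH -6  -> -6
POP      -> (empty)
PUSH -6  -> -6
PUSH -18 -> -6 -18
MUL      -> 108
LOAD 2   -> 108 20
SWAP     -> 20 108
MUL      -> 2160
DUP      -> 2160 2160
SWAP     -> 2160 2160
LT       -> 0

20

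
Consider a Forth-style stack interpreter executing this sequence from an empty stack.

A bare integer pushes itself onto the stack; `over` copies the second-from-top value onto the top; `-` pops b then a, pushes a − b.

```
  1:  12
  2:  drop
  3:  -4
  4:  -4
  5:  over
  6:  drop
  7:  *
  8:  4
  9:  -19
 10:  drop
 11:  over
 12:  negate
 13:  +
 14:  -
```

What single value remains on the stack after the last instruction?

12     : 12
drop   : (empty)
-4     : -4
-4     : -4 -4
over   : -4 -4 -4
drop   : -4 -4
*      : 16
4      : 16 4
-19    : 16 4 -19
drop   : 16 4
over   : 16 4 16
negate : 16 4 -16
+      : 16 -12
-      : 28

28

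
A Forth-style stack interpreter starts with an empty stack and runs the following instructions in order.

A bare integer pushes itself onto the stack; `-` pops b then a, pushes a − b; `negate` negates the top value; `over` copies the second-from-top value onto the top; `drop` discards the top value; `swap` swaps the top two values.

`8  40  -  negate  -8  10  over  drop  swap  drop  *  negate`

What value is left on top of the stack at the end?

-320

8      : [8]
40     : [8, 40]
-      : [-32]
negate : [32]
-8     : [32, -8]
10     : [32, -8, 10]
over   : [32, -8, 10, -8]
drop   : [32, -8, 10]
swap   : [32, 10, -8]
drop   : [32, 10]
*      : [320]
negate : [-320]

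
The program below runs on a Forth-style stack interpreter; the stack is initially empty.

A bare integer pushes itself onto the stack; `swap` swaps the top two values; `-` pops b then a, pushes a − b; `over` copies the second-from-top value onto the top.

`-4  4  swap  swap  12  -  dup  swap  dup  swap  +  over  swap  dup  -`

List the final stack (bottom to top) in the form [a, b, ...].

[-4, -8, -8, 0]

-4   → [-4]
4    → [-4, 4]
swap → [4, -4]
swap → [-4, 4]
12   → [-4, 4, 12]
-    → [-4, -8]
dup  → [-4, -8, -8]
swap → [-4, -8, -8]
dup  → [-4, -8, -8, -8]
swap → [-4, -8, -8, -8]
+    → [-4, -8, -16]
over → [-4, -8, -16, -8]
swap → [-4, -8, -8, -16]
dup  → [-4, -8, -8, -16, -16]
-    → [-4, -8, -8, 0]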